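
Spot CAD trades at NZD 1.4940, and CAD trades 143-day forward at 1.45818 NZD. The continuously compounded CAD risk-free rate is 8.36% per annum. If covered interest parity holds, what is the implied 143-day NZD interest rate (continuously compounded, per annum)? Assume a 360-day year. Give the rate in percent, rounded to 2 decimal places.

2.25%

T = 143/360 years.
F/S = 1.45818/1.494 = 0.9760241 = (growth of NZD) / (growth of CAD).
CAD growth factor: e^(0.0836×143/360) = 1.0337653.
That pins the NZD growth at 1.0089798.
r = ln(1.0089798)/(143/360) = 0.022506 → 2.25%.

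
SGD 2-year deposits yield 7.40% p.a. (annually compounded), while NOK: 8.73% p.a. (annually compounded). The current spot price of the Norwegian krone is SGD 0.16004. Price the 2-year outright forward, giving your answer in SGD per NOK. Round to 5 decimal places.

T = 2 years.
SGD accumulates by (1 + 0.0740)^2 = 1.153476.
NOK growth factor: (1 + 0.0873)^2 = 1.1822213.
So F = 0.16004 × 1.153476 / 1.1822213 = 0.1561487 (SGD/NOK).

0.15615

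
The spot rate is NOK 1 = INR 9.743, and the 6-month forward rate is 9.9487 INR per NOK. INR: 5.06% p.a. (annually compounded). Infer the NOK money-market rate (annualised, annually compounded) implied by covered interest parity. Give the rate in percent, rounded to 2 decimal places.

T = 6/12 years.
CIP gives F = S · g_INR/g_NOK, so g_INR/g_NOK = 9.9487/9.743 = 1.0211126.
INR growth factor: (1 + 0.0506)^(6/12) = 1.0249878.
So the NOK growth factor = 1.0037951.
r = 1.0037951^(12/6) − 1 = 0.007605 → 0.76%.

0.76%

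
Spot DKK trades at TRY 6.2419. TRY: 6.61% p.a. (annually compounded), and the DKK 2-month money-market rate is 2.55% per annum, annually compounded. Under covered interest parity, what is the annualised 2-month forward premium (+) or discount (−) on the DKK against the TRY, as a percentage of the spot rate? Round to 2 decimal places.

+3.90%

T = 2/12 years.
No-arbitrage forward: 6.2419 × 1.010725 / 1.0042055 = 6.2824236 TRY/DKK.
Annualised premium = (F − S)/S × (1/T) = (6.2824236 − 6.2419)/6.2419 ÷ (2/12) = 3.90%.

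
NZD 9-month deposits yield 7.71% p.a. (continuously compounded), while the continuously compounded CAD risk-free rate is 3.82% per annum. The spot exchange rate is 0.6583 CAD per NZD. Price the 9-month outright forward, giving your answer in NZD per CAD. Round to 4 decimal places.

T = 9/12 years.
CAD accumulates by e^(0.0382×9/12) = 1.0290644.
NZD accumulates by e^(0.0771×9/12) = 1.0595296.
Forward (CAD per NZD) = 0.6583 × 1.0290644 / 1.0595296 = 0.6393716.
Quoted the other way: 1/0.6393716 = 1.5640 NZD per CAD.

1.5640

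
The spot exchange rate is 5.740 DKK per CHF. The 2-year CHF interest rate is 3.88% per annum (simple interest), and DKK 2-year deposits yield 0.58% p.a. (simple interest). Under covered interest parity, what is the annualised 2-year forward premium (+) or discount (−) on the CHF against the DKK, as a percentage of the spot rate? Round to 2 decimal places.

T = 2 years.
CIP forward (DKK per CHF) = 5.74 × 1.011600/1.077600 = 5.388441.
(F − S)/S ÷ T = (5.388441 − 5.74)/5.74/2 = -0.030624 → -3.06%.

-3.06%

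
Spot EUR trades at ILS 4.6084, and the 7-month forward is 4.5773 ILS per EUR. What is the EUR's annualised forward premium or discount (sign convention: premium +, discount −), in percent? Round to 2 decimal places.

-1.16%

T = 7/12 years.
EUR trades forward at -0.67485% vs spot over the period.
×(1/T) gives -1.16% p.a.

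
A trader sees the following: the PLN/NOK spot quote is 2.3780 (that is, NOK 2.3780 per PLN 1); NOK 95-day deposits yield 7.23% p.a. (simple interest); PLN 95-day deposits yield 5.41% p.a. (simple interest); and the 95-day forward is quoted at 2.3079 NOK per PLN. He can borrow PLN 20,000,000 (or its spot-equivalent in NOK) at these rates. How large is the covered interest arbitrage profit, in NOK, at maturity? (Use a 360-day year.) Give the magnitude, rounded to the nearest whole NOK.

NOK 1,650,436

T = 95/360 years.
Invest the PLN and cover forward: 20,000,000 × 1.0142763889 × 2.3079 = NOK 46,816,969.56.
Convert at spot and invest in NOK: 20,000,000 × 2.3780 × 1.0190791667 = NOK 48,467,405.17.
The quoted forward undervalues PLN, so borrow PLN, convert to NOK at spot, deposit the NOK at 7.23%, and buy PLN forward at 2.3079 to cover the loan.
The gap between the two covered legs is NOK 1,650,436.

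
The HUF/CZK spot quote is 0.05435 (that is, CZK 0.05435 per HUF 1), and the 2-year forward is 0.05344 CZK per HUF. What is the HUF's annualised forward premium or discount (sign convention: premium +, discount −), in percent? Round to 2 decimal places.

-0.84%

T = 2 years.
(F − S)/S = (0.05344 − 0.05435)/0.05435 = -0.0167433.
×(1/T) gives -0.84% p.a.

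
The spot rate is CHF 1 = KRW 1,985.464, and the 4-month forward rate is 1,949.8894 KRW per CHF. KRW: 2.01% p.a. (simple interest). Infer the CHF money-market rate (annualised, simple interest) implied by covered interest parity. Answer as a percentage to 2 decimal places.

T = 4/12 years.
By CIP, F/S equals the KRW-to-CHF growth ratio: 1949.8894/1985.464 = 0.9820825.
The KRW side grows by 1 + 0.0201×4/12 = 1.006700.
That pins the CHF growth at 1.0250666.
r = (1.0250666 − 1)/(4/12) = 0.075200 → 7.52%.

7.52%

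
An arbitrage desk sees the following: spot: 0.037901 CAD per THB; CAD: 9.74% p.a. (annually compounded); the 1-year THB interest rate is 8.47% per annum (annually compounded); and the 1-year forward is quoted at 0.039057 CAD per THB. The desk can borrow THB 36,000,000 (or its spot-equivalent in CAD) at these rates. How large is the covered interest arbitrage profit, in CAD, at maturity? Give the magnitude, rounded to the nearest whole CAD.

T = 1 year.
Route A — deposit THB, sell forward: 36,000,000 × 1.084700 × 0.039057 = CAD 1,525,144.60.
Route B — convert at spot, deposit CAD: 36,000,000 × 0.037901 × 1.097400 = CAD 1,497,332.07.
The quoted forward overvalues THB, so borrow CAD, buy THB at spot, deposit the THB at 8.47%, and sell the proceeds forward at 0.039057.
Profit = 1,525,144.60 − 1,497,332.07 = CAD 27,813.

CAD 27,813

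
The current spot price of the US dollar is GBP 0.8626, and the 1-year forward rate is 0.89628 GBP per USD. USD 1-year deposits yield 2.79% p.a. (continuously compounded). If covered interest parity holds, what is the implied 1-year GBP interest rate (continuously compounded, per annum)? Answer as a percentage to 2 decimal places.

T = 1 year.
CIP gives F = S · g_GBP/g_USD, so g_GBP/g_USD = 0.89628/0.8626 = 1.0390447.
The USD side grows by e^(0.0279×1) = 1.0282928.
Hence g_GBP = 1.0684422.
r = ln(1.0684422)/1 = 0.066202 → 6.62%.

6.62%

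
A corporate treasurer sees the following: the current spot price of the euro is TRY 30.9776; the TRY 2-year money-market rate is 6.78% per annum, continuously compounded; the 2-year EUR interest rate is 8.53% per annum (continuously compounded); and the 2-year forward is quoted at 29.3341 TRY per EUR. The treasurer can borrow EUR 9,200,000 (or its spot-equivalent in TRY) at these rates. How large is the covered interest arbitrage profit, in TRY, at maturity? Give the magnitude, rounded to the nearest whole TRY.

TRY 6,307,178

T = 2 years.
Keep in EUR, deliver into the forward: 9,200,000·1.18601624763·29.3341 = TRY 320,074,616.73.
Swap to TRY now, deposit: 9,200,000·30.9776·1.14522371248 = TRY 326,381,795.10.
The quoted forward undervalues EUR, so borrow EUR, convert to TRY at spot, deposit the TRY at 6.78%, and buy EUR forward at 29.3341 to cover the loan.
Profit = 326,381,795.10 − 320,074,616.73 = TRY 6,307,178.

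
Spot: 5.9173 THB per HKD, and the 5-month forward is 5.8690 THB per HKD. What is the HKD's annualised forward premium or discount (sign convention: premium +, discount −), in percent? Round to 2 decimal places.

-1.96%

T = 5/12 years.
Period premium: (5.8690 − 5.9173)/5.9173 = -0.0081625.
×(1/T) gives -1.96% p.a.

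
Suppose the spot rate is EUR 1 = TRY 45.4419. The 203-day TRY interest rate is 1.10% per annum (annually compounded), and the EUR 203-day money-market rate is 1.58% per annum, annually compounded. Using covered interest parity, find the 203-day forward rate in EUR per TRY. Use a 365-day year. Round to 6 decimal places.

T = 203/365 years.
TRY accumulates by (1 + 0.0110)^(203/365) = 1.006103.
Growth of 1 EUR over T: (1 + 0.0158)^(203/365) = 1.0087568.
Forward (TRY per EUR) = 45.4419 × 1.006103 / 1.0087568 = 45.32235.
Quoted the other way: 1/45.32235 = 0.022064 EUR per TRY.

0.022064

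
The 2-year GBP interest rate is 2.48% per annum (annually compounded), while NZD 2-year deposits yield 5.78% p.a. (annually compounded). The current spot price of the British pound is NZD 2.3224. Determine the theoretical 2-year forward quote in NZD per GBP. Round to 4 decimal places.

T = 2 years.
NZD accumulates by (1 + 0.0578)^2 = 1.1189408.
GBP accumulates by (1 + 0.0248)^2 = 1.050215.
Forward (NZD per GBP) = 2.3224 × 1.1189408 / 1.050215 = 2.474377.

2.4744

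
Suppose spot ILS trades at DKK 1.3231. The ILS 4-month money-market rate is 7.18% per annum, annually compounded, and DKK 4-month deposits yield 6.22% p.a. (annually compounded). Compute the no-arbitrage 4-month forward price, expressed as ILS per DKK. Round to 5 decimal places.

T = 4/12 years.
Growth of 1 DKK over T: (1 + 0.0622)^(4/12) = 1.0203177.
ILS growth factor: (1 + 0.0718)^(4/12) = 1.0233823.
So F = 1.3231 × 1.0203177 / 1.0233823 = 1.319138 (DKK/ILS).
Quoted the other way: 1/1.319138 = 0.75807 ILS per DKK.

0.75807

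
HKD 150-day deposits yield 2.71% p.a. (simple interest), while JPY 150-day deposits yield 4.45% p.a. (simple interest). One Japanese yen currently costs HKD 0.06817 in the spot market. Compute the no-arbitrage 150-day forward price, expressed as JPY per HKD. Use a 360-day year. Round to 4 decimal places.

14.7744

T = 150/360 years.
HKD growth factor: 1 + 0.0271×150/360 = 1.01129167.
JPY growth factor: 1 + 0.0445×150/360 = 1.01854167.
Forward (HKD per JPY) = 0.06817 × 1.01129167 / 1.01854167 = 0.067684765.
Invert for JPY per HKD: 1 / 0.067684765 = 14.7744.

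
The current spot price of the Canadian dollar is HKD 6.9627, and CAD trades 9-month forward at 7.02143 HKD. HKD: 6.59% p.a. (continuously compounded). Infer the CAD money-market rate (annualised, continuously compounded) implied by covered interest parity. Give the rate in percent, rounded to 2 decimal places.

T = 9/12 years.
By CIP, F/S equals the HKD-to-CAD growth ratio: 7.02143/6.9627 = 1.0084349.
HKD growth factor: e^(0.0659×9/12) = 1.0506668.
That pins the CAD growth at 1.0418787.
r = ln(1.0418787)/(9/12) = 0.054701 → 5.47%.

5.47%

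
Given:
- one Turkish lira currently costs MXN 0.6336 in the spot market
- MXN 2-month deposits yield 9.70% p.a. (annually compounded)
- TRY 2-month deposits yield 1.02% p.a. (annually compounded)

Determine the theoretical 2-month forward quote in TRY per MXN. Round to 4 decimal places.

1.5567

T = 2/12 years.
MXN accumulates by (1 + 0.0970)^(2/12) = 1.0155495.
TRY growth factor: (1 + 0.0102)^(2/12) = 1.0016928.
Forward (MXN per TRY) = 0.6336 × 1.0155495 / 1.0016928 = 0.6423648.
Invert for TRY per MXN: 1 / 0.6423648 = 1.5567.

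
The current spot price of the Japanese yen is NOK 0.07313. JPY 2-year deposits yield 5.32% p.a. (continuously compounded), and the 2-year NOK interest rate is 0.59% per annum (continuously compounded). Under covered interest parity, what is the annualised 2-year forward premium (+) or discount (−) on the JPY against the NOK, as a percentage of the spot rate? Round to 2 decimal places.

T = 2 years.
F = S · g_NOK/g_JPY = 0.07313 × 1.0118699/1.1122667 = 0.06652905.
Annualised premium = (F − S)/S × (1/T) = (0.06652905 − 0.07313)/0.07313 ÷ 2 = -4.51%.

-4.51%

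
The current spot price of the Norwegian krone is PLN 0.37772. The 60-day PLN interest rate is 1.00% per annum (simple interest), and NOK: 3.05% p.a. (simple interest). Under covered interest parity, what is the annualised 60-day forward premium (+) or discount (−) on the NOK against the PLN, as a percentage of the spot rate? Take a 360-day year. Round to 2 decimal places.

-2.04%

T = 60/360 years.
No-arbitrage forward: 0.37772 × 1.0016667 / 1.0050833 = 0.37643601 PLN/NOK.
(F − S)/S ÷ T = (0.37643601 − 0.37772)/0.37772/(60/360) = -0.020396 → -2.04%.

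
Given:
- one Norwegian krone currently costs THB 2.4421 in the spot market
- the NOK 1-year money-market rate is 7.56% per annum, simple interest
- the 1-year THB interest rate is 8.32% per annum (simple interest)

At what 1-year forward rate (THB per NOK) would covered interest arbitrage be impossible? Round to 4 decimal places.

2.4594

T = 1 year.
THB accumulates by 1 + 0.0832×1 = 1.083200.
NOK growth factor: 1 + 0.0756×1 = 1.075600.
Forward (THB per NOK) = 2.4421 × 1.083200 / 1.075600 = 2.459355.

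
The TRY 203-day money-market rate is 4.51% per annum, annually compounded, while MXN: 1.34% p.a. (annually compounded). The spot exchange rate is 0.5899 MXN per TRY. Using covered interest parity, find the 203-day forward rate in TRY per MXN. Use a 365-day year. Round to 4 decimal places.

T = 203/365 years.
Growth of 1 MXN over T: (1 + 0.0134)^(203/365) = 1.0074306.
Growth of 1 TRY over T: (1 + 0.0451)^(203/365) = 1.0248373.
Forward (MXN per TRY) = 0.5899 × 1.0074306 / 1.0248373 = 0.5798806.
Quoted the other way: 1/0.5798806 = 1.7245 TRY per MXN.

1.7245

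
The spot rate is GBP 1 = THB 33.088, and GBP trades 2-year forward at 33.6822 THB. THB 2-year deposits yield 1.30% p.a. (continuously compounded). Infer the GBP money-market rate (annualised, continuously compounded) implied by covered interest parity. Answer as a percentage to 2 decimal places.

T = 2 years.
By CIP, F/S equals the THB-to-GBP growth ratio: 33.6822/33.088 = 1.0179582.
THB growth factor: e^(0.0130×2) = 1.0263409.
So the GBP growth factor = 1.0082348.
Take logs: ln 1.0082348 / 2 = 0.004101, so 0.41%.

0.41%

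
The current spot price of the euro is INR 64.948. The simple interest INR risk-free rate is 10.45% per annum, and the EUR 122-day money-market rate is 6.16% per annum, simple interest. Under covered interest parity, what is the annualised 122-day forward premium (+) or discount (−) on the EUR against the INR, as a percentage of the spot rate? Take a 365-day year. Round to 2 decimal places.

T = 122/365 years.
F = S · g_INR/g_EUR = 64.948 × 1.0349288/1.0205896 = 65.860514.
(F − S)/S ÷ T = (65.860514 − 64.948)/64.948/(122/365) = 0.042035 → 4.20%.

+4.20%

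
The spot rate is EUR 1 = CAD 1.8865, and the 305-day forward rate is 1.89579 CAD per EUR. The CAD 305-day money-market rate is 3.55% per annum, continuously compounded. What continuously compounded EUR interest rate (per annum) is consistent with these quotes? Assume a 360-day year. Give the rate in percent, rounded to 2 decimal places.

2.97%

T = 305/360 years.
By CIP, F/S equals the CAD-to-EUR growth ratio: 1.89579/1.8865 = 1.0049245.
The CAD side grows by e^(0.0355×305/360) = 1.0305333.
Hence g_EUR = 1.0254833.
r = ln(1.0254833)/(305/360) = 0.029702 → 2.97%.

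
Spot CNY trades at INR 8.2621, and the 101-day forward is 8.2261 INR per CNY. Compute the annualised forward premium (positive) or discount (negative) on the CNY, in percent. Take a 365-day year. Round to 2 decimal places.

-1.57%

T = 101/365 years.
(F − S)/S = (8.2261 − 8.2621)/8.2621 = -0.0043572.
Annualise by dividing by T: -0.0043572 / (101/365) = -0.015746 → -1.57%.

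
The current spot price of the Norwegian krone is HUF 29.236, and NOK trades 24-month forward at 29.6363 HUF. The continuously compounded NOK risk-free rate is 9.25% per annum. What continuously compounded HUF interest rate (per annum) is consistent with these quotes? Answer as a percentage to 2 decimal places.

T = 2 years.
F/S = 29.6363/29.236 = 1.0136920 = (growth of HUF) / (growth of NOK).
NOK growth factor: e^(0.0925×2) = 1.2032184.
So the HUF growth factor = 1.2196929.
Take logs: ln 1.2196929 / 2 = 0.099300, so 9.93%.

9.93%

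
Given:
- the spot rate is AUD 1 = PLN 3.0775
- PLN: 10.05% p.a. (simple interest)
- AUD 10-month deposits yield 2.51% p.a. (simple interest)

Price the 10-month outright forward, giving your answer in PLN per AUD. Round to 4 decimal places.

T = 10/12 years.
PLN accumulates by 1 + 0.1005×10/12 = 1.083750.
AUD accumulates by 1 + 0.0251×10/12 = 1.0209167.
CIP: F = S · (grow PLN)/(grow AUD) = 3.0775 × 1.083750/1.0209167 = 3.266908 PLN per AUD.

3.2669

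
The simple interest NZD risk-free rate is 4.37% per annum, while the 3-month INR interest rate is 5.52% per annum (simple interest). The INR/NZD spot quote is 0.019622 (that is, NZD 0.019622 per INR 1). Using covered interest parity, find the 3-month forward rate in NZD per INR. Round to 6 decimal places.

T = 3/12 years.
NZD growth factor: 1 + 0.0437×3/12 = 1.010925.
INR accumulates by 1 + 0.0552×3/12 = 1.013800.
Forward (NZD per INR) = 0.019622 × 1.010925 / 1.013800 = 0.01956635.

0.019566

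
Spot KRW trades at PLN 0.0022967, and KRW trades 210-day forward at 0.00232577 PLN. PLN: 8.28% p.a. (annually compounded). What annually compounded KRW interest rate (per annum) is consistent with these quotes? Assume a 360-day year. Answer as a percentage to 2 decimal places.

T = 210/360 years.
F/S = 0.00232577/0.0022967 = 1.0126573 = (growth of PLN) / (growth of KRW).
The PLN side grows by (1 + 0.0828)^(210/360) = 1.0474979.
That pins the KRW growth at 1.0344051.
Annualise: 1.0344051^(360/210) − 1 = 0.059703 = 5.97%.

5.97%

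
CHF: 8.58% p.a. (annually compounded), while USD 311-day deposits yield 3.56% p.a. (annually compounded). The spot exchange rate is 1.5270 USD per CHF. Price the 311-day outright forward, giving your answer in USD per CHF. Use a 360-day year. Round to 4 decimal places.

1.4658

T = 311/360 years.
USD growth factor: (1 + 0.0356)^(311/360) = 1.0306809.
CHF accumulates by (1 + 0.0858)^(311/360) = 1.0737023.
CIP: F = S · (grow USD)/(grow CHF) = 1.527 × 1.0306809/1.0737023 = 1.465816 USD per CHF.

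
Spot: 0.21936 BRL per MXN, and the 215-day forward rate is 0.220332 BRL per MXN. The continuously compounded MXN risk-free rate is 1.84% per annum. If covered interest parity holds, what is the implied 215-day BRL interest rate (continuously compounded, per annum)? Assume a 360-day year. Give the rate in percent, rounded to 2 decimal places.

T = 215/360 years.
By CIP, F/S equals the BRL-to-MXN growth ratio: 0.220332/0.21936 = 1.0044311.
The MXN side grows by e^(0.0184×215/360) = 1.0110495.
So the BRL growth factor = 1.0155296.
Take logs: ln 1.0155296 / (215/360) = 0.025803, so 2.58%.

2.58%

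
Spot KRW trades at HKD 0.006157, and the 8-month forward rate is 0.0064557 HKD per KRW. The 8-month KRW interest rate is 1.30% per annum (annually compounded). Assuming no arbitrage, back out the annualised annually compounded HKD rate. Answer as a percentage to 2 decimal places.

T = 8/12 years.
By CIP, F/S equals the HKD-to-KRW growth ratio: 0.0064557/0.006157 = 1.0485139.
KRW growth factor: (1 + 0.0130)^(8/12) = 1.008648.
So the HKD growth factor = 1.0575814.
Annualise: 1.0575814^(12/8) − 1 = 0.087604 = 8.76%.

8.76%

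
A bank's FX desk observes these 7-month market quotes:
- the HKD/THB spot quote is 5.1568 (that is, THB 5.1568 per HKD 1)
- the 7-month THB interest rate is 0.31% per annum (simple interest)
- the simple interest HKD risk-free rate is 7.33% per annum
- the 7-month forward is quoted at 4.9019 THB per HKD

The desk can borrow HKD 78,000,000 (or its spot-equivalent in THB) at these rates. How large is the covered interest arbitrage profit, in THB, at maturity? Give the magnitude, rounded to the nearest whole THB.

THB 4,260,995

T = 7/12 years.
Route A — deposit HKD, sell forward: 78,000,000 × 1.04275833333 × 4.9019 = THB 398,696,771.78.
Route B — convert at spot, deposit THB: 78,000,000 × 5.1568 × 1.00180833333 = THB 402,957,766.64.
The quoted forward undervalues HKD, so borrow HKD, convert to THB at spot, deposit the THB at 0.31%, and buy HKD forward at 4.9019 to cover the loan.
Profit = 402,957,766.64 − 398,696,771.78 = THB 4,260,995.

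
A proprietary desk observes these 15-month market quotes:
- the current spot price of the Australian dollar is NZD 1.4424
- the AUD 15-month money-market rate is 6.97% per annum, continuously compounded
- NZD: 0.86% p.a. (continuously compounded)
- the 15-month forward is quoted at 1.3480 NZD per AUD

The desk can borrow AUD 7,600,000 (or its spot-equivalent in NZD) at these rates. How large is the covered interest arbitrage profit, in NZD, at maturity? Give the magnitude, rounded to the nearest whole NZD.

NZD 96,696

T = 15/12 years.
Route A — deposit AUD, sell forward: 7,600,000 × 1.0910330503 × 1.3480 = NZD 11,177,415.39.
Route B — convert at spot, deposit NZD: 7,600,000 × 1.4424 × 1.0108079889 = NZD 11,080,719.77.
The quoted forward overvalues AUD, so borrow NZD, buy AUD at spot, deposit the AUD at 6.97%, and sell the proceeds forward at 1.3480.
Arbitrage profit = |11,177,415.39 − 11,080,719.77| = NZD 96,696.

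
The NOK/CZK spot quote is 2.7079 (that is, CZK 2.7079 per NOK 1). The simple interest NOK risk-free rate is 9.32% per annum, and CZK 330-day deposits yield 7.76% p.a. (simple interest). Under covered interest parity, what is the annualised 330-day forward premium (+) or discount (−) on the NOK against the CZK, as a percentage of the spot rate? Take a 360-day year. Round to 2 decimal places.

T = 330/360 years.
CIP forward (CZK per NOK) = 2.7079 × 1.0711333/1.0854333 = 2.6722249.
Annualised premium = (F − S)/S × (1/T) = (2.6722249 − 2.7079)/2.7079 ÷ (330/360) = -1.44%.

-1.44%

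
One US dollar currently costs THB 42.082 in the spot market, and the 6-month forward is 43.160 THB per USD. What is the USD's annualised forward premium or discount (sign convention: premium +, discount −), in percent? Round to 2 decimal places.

T = 6/12 years.
Period premium: (43.160 − 42.082)/42.082 = 0.0256167.
Annualise by dividing by T: 0.0256167 / (6/12) = 0.051233 → 5.12%.

+5.12%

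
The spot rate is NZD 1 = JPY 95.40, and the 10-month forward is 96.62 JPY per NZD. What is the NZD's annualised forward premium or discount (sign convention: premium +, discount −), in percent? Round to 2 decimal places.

+1.53%

T = 10/12 years.
Period premium: (96.62 − 95.4)/95.4 = 0.0127883.
Annualise by dividing by T: 0.0127883 / (10/12) = 0.015346 → 1.53%.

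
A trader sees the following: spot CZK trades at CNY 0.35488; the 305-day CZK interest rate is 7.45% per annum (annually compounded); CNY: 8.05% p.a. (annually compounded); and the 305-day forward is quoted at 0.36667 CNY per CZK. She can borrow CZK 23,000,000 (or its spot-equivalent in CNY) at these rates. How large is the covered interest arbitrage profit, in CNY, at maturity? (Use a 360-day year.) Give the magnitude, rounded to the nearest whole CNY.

T = 305/360 years.
Keep in CZK, deliver into the forward: 23,000,000·1.062768742·0.36667 = CNY 8,962,764.54.
Swap to CNY now, deposit: 23,000,000·0.35488·1.067794436 = CNY 8,715,594.46.
The quoted forward overvalues CZK, so borrow CNY, buy CZK at spot, deposit the CZK at 7.45%, and sell the proceeds forward at 0.36667.
The gap between the two covered legs is CNY 247,170.

CNY 247,170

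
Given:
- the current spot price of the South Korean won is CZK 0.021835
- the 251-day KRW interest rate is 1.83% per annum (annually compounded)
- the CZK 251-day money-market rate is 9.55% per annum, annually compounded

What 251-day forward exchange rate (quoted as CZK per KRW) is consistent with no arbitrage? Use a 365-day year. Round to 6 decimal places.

T = 251/365 years.
Growth of 1 CZK over T: (1 + 0.0955)^(251/365) = 1.064732.
KRW growth factor: (1 + 0.0183)^(251/365) = 1.0125487.
So F = 0.021835 × 1.064732 / 1.0125487 = 0.02296030 (CZK/KRW).

0.022960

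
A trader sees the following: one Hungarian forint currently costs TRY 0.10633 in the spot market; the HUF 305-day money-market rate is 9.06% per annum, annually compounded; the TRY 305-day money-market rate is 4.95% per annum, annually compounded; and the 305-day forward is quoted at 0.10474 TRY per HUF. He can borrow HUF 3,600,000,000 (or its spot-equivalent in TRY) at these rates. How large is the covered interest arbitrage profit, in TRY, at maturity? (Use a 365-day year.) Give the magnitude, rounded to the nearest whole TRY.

TRY 6,846,830

T = 305/365 years.
Invest the HUF and cover forward: 3,600,000,000 × 1.07516199731 × 0.10474 = TRY 405,404,883.35.
Convert at spot and invest in TRY: 3,600,000,000 × 0.10633 × 1.04119787774 = TRY 398,558,053.22.
The quoted forward overvalues HUF, so borrow TRY, buy HUF at spot, deposit the HUF at 9.06%, and sell the proceeds forward at 0.10474.
Profit = 405,404,883.35 − 398,558,053.22 = TRY 6,846,830.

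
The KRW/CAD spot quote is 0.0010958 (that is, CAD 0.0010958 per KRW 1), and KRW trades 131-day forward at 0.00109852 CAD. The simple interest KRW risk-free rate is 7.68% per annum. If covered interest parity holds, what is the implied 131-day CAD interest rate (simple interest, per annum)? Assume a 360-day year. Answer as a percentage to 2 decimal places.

T = 131/360 years.
CIP gives F = S · g_CAD/g_KRW, so g_CAD/g_KRW = 0.00109852/0.0010958 = 1.0024822.
KRW growth factor: 1 + 0.0768×131/360 = 1.0279467.
Hence g_CAD = 1.0304983.
(1.0304983 − 1)/T = 0.083812, i.e. 8.38%.

8.38%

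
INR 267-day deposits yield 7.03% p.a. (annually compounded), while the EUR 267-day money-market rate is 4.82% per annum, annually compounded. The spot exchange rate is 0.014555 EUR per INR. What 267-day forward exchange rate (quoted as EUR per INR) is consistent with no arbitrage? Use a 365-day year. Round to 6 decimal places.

0.014335

T = 267/365 years.
Growth of 1 EUR over T: (1 + 0.0482)^(267/365) = 1.035035.
Growth of 1 INR over T: (1 + 0.0703)^(267/365) = 1.0509535.
CIP: F = S · (grow EUR)/(grow INR) = 0.014555 × 1.035035/1.0509535 = 0.01433454 EUR per INR.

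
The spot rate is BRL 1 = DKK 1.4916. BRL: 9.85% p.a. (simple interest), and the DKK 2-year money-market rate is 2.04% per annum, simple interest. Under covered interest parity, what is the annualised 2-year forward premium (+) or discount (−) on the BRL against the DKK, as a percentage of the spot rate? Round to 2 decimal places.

-6.52%

T = 2 years.
CIP forward (DKK per BRL) = 1.4916 × 1.040800/1.197000 = 1.2969568.
Annualised premium = (F − S)/S × (1/T) = (1.2969568 − 1.4916)/1.4916 ÷ 2 = -6.52%.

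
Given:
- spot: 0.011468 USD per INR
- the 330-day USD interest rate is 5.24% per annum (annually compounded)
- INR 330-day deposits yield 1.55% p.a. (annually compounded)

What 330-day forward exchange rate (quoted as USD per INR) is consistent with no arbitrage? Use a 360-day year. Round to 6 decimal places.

0.011849

T = 330/360 years.
USD growth factor: (1 + 0.0524)^(330/360) = 1.0479304.
INR growth factor: (1 + 0.0155)^(330/360) = 1.0141992.
CIP: F = S · (grow USD)/(grow INR) = 0.011468 × 1.0479304/1.0141992 = 0.01184941 USD per INR.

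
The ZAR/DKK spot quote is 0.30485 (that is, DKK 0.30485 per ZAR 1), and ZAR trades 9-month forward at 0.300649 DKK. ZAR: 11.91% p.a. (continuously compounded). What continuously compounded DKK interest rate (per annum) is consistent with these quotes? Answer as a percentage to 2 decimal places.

T = 9/12 years.
By CIP, F/S equals the DKK-to-ZAR growth ratio: 0.300649/0.30485 = 0.9862195.
ZAR growth factor: e^(0.1191×9/12) = 1.093436.
That pins the DKK growth at 1.0783679.
r = ln(1.0783679)/(9/12) = 0.100598 → 10.06%.

10.06%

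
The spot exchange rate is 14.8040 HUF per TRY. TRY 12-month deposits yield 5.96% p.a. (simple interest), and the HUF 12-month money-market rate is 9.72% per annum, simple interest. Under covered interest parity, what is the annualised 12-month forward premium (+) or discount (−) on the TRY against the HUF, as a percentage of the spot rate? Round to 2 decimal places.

T = 1 year.
CIP forward (HUF per TRY) = 14.804 × 1.097200/1.059600 = 15.3293213.
(F − S)/S ÷ T = (15.3293213 − 14.804)/14.804/1 = 0.035485 → 3.55%.

+3.55%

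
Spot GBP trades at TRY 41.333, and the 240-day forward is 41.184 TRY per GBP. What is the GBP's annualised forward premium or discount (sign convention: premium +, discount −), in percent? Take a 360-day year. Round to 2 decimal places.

T = 240/360 years.
Period premium: (41.184 − 41.333)/41.333 = -0.0036049.
Annualise by dividing by T: -0.0036049 / (240/360) = -0.005407 → -0.54%.

-0.54%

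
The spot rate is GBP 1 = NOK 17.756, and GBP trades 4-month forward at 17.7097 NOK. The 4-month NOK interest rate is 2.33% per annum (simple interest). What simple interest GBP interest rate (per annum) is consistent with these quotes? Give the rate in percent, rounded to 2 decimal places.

3.12%

T = 4/12 years.
CIP gives F = S · g_NOK/g_GBP, so g_NOK/g_GBP = 17.7097/17.756 = 0.9973924.
The NOK side grows by 1 + 0.0233×4/12 = 1.0077667.
So the GBP growth factor = 1.0104014.
r = (1.0104014 − 1)/(4/12) = 0.031204 → 3.12%.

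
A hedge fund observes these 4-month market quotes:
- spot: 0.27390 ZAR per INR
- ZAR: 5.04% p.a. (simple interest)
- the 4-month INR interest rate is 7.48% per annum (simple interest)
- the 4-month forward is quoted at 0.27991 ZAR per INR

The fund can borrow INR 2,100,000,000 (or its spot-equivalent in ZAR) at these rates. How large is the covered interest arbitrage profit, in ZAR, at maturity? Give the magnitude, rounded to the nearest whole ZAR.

T = 4/12 years.
Invest the INR and cover forward: 2,100,000,000 × 1.02493333333 × 0.27991 = ZAR 602,467,087.60.
Convert at spot and invest in ZAR: 2,100,000,000 × 0.27390 × 1.016800 = ZAR 584,853,192.00.
The quoted forward overvalues INR, so borrow ZAR, buy INR at spot, deposit the INR at 7.48%, and sell the proceeds forward at 0.27991.
The gap between the two covered legs is ZAR 17,613,896.

ZAR 17,613,896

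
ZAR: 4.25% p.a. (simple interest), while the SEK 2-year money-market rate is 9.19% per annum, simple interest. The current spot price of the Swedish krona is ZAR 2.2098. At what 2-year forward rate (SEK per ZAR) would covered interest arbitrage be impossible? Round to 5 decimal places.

T = 2 years.
Growth of 1 ZAR over T: 1 + 0.0425×2 = 1.085000.
SEK accumulates by 1 + 0.0919×2 = 1.183800.
CIP: F = S · (grow ZAR)/(grow SEK) = 2.2098 × 1.085000/1.183800 = 2.025370 ZAR per SEK.
Invert for SEK per ZAR: 1 / 2.025370 = 0.49374.

0.49374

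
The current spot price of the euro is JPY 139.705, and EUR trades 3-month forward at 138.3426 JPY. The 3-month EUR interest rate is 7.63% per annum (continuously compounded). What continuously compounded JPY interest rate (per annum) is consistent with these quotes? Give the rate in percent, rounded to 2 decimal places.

3.71%

T = 3/12 years.
By CIP, F/S equals the JPY-to-EUR growth ratio: 138.3426/139.705 = 0.9902480.
The EUR side grows by e^(0.0763×3/12) = 1.0192581.
Hence g_JPY = 1.0093183.
Take logs: ln 1.0093183 / (3/12) = 0.037101, so 3.71%.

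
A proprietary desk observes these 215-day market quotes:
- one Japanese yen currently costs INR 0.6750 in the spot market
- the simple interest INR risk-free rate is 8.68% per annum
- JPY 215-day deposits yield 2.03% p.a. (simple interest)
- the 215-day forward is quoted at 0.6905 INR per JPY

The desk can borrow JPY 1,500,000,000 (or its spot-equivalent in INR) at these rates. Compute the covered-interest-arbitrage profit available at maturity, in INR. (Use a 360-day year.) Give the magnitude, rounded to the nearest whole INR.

T = 215/360 years.
Route A — deposit JPY, sell forward: 1,500,000,000 × 1.012123611111 × 0.6905 = INR 1,048,307,030.21.
Route B — convert at spot, deposit INR: 1,500,000,000 × 0.6750 × 1.051838888889 = INR 1,064,986,875.00.
The quoted forward undervalues JPY, so borrow JPY, convert to INR at spot, deposit the INR at 8.68%, and buy JPY forward at 0.6905 to cover the loan.
Arbitrage profit = |1,048,307,030.21 − 1,064,986,875.00| = INR 16,679,845.

INR 16,679,845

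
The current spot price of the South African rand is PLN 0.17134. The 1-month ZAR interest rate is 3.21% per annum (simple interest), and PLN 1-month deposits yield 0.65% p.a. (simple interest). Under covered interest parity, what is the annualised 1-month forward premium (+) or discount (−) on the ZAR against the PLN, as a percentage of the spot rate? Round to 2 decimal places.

-2.55%

T = 1/12 years.
No-arbitrage forward: 0.17134 × 1.0005417 / 1.002675 = 0.17097546 PLN/ZAR.
(F − S)/S ÷ T = (0.17097546 − 0.17134)/0.17134/(1/12) = -0.025531 → -2.55%.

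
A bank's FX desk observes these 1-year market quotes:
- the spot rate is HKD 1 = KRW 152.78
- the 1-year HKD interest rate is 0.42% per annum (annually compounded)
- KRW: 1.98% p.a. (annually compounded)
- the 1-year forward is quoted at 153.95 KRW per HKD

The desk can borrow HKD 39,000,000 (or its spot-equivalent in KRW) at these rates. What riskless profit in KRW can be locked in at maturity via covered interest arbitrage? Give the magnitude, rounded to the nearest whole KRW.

KRW 47,129,706

T = 1 year.
Invest the HKD and cover forward: 39,000,000 × 1.004200 × 153.95 = KRW 6,029,267,010.00.
Convert at spot and invest in KRW: 39,000,000 × 152.78 × 1.019800 = KRW 6,076,396,716.00.
The quoted forward undervalues HKD, so borrow HKD, convert to KRW at spot, deposit the KRW at 1.98%, and buy HKD forward at 153.95 to cover the loan.
Arbitrage profit = |6,029,267,010.00 − 6,076,396,716.00| = KRW 47,129,706.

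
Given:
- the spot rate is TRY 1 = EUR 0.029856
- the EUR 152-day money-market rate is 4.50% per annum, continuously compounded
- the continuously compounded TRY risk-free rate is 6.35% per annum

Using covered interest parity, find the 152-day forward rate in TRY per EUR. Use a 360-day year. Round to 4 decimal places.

33.7568

T = 152/360 years.
EUR accumulates by e^(0.0450×152/360) = 1.01918165.
Growth of 1 TRY over T: e^(0.0635×152/360) = 1.02717376.
Forward (EUR per TRY) = 0.029856 × 1.01918165 / 1.02717376 = 0.029623700.
Quoted the other way: 1/0.029623700 = 33.7568 TRY per EUR.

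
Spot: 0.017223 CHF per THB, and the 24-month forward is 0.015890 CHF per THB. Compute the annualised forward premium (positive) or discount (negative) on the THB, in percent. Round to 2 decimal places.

T = 2 years.
THB trades forward at -7.73965% vs spot over the period.
×(1/T) gives -3.87% p.a.

-3.87%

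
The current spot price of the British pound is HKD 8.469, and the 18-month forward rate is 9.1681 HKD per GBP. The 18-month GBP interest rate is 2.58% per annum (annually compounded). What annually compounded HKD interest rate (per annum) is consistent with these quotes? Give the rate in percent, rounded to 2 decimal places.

8.15%

T = 18/12 years.
CIP gives F = S · g_HKD/g_GBP, so g_HKD/g_GBP = 9.1681/8.469 = 1.0825481.
The GBP side grows by (1 + 0.0258)^(18/12) = 1.0389486.
That pins the HKD growth at 1.1247118.
Annualise: 1.1247118^(12/18) − 1 = 0.081502 = 8.15%.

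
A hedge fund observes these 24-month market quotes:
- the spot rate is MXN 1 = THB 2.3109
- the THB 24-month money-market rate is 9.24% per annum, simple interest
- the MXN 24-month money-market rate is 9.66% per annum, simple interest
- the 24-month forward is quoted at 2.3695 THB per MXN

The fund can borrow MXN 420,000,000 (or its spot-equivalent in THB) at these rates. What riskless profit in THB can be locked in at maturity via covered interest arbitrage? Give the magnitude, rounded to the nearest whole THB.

T = 2 years.
Invest the MXN and cover forward: 420,000,000 × 1.193200 × 2.3695 = THB 1,187,460,708.00.
Convert at spot and invest in THB: 420,000,000 × 2.3109 × 1.184800 = THB 1,149,940,814.40.
The quoted forward overvalues MXN, so borrow THB, buy MXN at spot, deposit the MXN at 9.66%, and sell the proceeds forward at 2.3695.
Arbitrage profit = |1,187,460,708.00 − 1,149,940,814.40| = THB 37,519,894.

THB 37,519,894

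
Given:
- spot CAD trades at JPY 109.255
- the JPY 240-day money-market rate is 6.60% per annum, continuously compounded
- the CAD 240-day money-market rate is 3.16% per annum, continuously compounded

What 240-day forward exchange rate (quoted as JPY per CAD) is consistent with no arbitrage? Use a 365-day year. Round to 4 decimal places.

T = 240/365 years.
JPY accumulates by e^(0.0660×240/365) = 1.044352692.
CAD growth factor: e^(0.0316×240/365) = 1.020995449.
CIP: F = S · (grow JPY)/(grow CAD) = 109.255 × 1.044352692/1.020995449 = 111.754419 JPY per CAD.

111.7544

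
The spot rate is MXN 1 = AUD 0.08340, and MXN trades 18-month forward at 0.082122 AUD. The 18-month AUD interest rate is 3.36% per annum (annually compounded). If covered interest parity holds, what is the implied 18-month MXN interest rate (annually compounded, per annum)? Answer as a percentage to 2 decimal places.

4.43%

T = 18/12 years.
CIP gives F = S · g_AUD/g_MXN, so g_AUD/g_MXN = 0.082122/0.0834 = 0.9846763.
The AUD side grows by (1 + 0.0336)^(18/12) = 1.050821.
That pins the MXN growth at 1.0671741.
r = 1.0671741^(12/18) − 1 = 0.044296 → 4.43%.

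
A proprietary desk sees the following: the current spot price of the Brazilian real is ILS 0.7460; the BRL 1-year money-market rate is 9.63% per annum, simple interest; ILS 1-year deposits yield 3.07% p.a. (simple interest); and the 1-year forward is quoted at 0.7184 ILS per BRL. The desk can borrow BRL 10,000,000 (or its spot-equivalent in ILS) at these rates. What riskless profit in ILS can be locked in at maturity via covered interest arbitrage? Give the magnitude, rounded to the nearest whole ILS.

ILS 186,797

T = 1 year.
Keep in BRL, deliver into the forward: 10,000,000·1.096300·0.7184 = ILS 7,875,819.20.
Swap to ILS now, deposit: 10,000,000·0.7460·1.030700 = ILS 7,689,022.00.
The quoted forward overvalues BRL, so borrow ILS, buy BRL at spot, deposit the BRL at 9.63%, and sell the proceeds forward at 0.7184.
Profit = 7,875,819.20 − 7,689,022.00 = ILS 186,797.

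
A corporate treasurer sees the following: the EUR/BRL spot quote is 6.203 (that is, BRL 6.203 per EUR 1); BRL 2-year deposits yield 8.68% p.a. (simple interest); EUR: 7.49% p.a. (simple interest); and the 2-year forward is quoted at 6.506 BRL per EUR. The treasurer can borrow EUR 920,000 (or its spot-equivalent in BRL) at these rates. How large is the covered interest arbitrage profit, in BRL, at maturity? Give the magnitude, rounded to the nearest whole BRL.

BRL 184,697

T = 2 years.
Invest the EUR and cover forward: 920,000 × 1.149800 × 6.506 = BRL 6,882,150.90.
Convert at spot and invest in BRL: 920,000 × 6.203 × 1.173600 = BRL 6,697,453.54.
The quoted forward overvalues EUR, so borrow BRL, buy EUR at spot, deposit the EUR at 7.49%, and sell the proceeds forward at 6.506.
Profit = 6,882,150.90 − 6,697,453.54 = BRL 184,697.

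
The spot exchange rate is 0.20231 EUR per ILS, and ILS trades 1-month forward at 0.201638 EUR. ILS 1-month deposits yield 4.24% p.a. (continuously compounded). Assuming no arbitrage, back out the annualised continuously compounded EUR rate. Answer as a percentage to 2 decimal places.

0.25%

T = 1/12 years.
By CIP, F/S equals the EUR-to-ILS growth ratio: 0.201638/0.20231 = 0.9966784.
The ILS side grows by e^(0.0424×1/12) = 1.0035396.
So the EUR growth factor = 1.0002062.
r = ln(1.0002062)/(1/12) = 0.002474 → 0.25%.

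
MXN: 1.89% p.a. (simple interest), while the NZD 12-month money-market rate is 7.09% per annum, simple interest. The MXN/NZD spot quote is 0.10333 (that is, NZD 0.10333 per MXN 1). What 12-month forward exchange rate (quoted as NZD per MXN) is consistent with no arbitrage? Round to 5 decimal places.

T = 1 year.
NZD accumulates by 1 + 0.0709×1 = 1.070900.
Growth of 1 MXN over T: 1 + 0.0189×1 = 1.018900.
CIP: F = S · (grow NZD)/(grow MXN) = 0.10333 × 1.070900/1.018900 = 0.1086035 NZD per MXN.

0.10860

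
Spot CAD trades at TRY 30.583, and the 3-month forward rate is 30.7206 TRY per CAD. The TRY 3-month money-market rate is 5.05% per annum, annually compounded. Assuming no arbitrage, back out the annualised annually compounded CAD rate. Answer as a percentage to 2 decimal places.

T = 3/12 years.
F/S = 30.7206/30.583 = 1.0044992 = (growth of TRY) / (growth of CAD).
The TRY side grows by (1 + 0.0505)^(3/12) = 1.0123927.
So the CAD growth factor = 1.0078581.
Annualise: 1.0078581^(12/3) − 1 = 0.031805 = 3.18%.

3.18%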